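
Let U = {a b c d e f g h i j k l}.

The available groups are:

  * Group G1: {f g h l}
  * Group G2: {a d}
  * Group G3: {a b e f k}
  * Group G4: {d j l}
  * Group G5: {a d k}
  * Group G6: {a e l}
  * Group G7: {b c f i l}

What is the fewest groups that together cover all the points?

G1 and G3 and G4 and G7 together: G1 ∪ G3 ∪ G4 ∪ G7 = {a, b, c, d, e, f, g, h, i, j, k, l} — every point is covered.
Only G7 contains c, so G7 is forced; the remaining 7 points need at least 3 more groups (each remaining group adds at most 3) — so at least 4 groups are needed, and 4 is optimal.

4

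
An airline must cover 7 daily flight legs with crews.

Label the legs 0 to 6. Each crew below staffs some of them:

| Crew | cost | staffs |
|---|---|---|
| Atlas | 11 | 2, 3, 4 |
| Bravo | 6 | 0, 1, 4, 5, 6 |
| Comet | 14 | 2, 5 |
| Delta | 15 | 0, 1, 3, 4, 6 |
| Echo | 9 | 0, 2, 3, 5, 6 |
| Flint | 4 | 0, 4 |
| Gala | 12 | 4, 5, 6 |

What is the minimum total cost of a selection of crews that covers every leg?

15

Bravo, Echo together cover every leg (Bravo ∪ Echo = {0, 1, 2, 3, 4, 5, 6}); total cost 6 + 9 = 15.
No covering selection has total cost below 15.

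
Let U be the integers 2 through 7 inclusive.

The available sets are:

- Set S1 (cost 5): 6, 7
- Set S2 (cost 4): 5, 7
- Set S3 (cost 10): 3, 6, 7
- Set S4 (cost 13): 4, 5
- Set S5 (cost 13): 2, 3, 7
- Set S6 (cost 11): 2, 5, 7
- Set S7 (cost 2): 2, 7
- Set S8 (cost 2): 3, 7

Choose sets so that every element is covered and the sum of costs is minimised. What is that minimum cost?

22

S1, S4, S7, S8 together cover every element (S1 ∪ S4 ∪ S7 ∪ S8 = {2, 3, 4, 5, 6, 7}); total cost 5 + 13 + 2 + 2 = 22.
The greedy pick S7, S8, S2, S1, S4 costs 26; no covering selection beats 22.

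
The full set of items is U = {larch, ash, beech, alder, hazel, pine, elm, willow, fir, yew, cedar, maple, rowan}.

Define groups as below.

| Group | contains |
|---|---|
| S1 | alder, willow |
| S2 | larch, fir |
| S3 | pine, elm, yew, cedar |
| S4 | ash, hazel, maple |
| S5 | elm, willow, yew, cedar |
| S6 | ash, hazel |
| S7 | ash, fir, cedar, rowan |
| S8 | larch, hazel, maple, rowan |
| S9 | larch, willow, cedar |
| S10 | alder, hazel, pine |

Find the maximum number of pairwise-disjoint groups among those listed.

S1, S2, S3, S4 are pairwise disjoint (S1={alder,willow}; S2={larch,fir}; S3={pine,elm,yew,cedar}; S4={ash,hazel,maple}).
Every remaining group overlaps one of these, and no 5 of the listed groups are pairwise disjoint, so 4 is the maximum.

4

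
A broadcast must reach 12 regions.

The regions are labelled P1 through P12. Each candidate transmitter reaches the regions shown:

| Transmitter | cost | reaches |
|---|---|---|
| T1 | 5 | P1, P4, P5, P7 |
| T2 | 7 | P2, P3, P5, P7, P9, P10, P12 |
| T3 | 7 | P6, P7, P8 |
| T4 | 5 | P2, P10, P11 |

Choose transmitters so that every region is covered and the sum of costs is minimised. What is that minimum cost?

T1, T2, T3, T4 together cover every region (T1 ∪ T2 ∪ T3 ∪ T4 = {P1, P2, P3, P4, P5, P6, P7, P8, P9, P10, P11, P12}); total cost 5 + 7 + 7 + 5 = 24.
No covering selection has total cost below 24.

24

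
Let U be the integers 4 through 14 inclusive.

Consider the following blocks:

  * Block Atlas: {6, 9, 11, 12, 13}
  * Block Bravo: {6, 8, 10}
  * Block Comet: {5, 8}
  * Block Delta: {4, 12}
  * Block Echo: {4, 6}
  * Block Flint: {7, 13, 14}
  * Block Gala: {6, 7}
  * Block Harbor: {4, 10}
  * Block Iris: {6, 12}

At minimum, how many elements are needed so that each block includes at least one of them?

4

H = {4, 5, 6, 7} meets every block (each contains at least one member of H), and |H| = 4.
The blocks Comet, Flint, Harbor, Iris are pairwise disjoint, so any hitting set needs a separate element for each — at least 4. Hence 4 is optimal.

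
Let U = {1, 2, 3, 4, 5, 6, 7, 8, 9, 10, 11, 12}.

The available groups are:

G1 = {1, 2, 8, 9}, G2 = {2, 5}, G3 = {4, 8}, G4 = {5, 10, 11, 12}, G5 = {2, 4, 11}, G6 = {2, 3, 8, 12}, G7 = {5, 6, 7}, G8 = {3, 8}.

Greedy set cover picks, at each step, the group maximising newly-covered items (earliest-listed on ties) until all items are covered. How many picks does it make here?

5

Greedy: pick G1 (covers 4 new) → pick G4 (covers 4 new) → pick G7 (covers 2 new) → pick G3 (covers 1 new) → pick G6 (covers 1 new). Total picks: 5.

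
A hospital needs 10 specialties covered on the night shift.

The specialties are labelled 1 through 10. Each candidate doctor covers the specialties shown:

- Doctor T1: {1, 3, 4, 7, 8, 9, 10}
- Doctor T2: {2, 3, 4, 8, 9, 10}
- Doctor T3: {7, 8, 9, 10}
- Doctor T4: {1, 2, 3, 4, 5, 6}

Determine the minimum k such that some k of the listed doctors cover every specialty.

2

T1 and T4 together: T1 ∪ T4 = {1, 2, 3, 4, 5, 6, 7, 8, 9, 10} — every specialty is covered.
No single doctor has all 10 specialties (the largest, T1, has 7), so 2 is optimal.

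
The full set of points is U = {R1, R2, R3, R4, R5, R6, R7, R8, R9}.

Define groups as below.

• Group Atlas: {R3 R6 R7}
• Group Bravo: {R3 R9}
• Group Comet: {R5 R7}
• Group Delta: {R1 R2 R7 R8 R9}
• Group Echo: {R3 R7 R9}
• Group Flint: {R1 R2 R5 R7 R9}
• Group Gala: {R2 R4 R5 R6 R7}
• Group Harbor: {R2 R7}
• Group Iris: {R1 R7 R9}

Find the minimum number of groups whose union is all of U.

3

Take {Atlas, Delta, Gala}. Their union is {R1, R2, R3, R4, R5, R6, R7, R8, R9}, which is all 9 points.
Only Gala contains R4, so Gala is forced; the remaining 4 points need at least 2 more groups (each remaining group adds at most 3) — so at least 3 groups are needed, and 3 is optimal.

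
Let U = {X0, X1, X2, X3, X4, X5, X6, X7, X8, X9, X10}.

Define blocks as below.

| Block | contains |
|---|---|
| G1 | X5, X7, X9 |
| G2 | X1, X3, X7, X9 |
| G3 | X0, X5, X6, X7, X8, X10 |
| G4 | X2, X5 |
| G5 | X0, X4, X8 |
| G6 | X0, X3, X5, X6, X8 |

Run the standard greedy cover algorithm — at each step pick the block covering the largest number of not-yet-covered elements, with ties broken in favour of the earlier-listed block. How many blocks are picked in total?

4

Greedy: pick G3 (covers 6 new) → pick G2 (covers 3 new) → pick G4 (covers 1 new) → pick G5 (covers 1 new). Total picks: 4.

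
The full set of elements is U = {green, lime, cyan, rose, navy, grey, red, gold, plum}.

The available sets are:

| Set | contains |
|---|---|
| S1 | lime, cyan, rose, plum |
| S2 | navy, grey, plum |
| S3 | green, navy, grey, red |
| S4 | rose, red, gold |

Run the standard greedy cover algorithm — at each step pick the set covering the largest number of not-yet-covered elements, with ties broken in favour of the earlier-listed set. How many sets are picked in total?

Greedy: pick S1 (covers 4 new) → pick S3 (covers 4 new) → pick S4 (covers 1 new). Total picks: 3.

3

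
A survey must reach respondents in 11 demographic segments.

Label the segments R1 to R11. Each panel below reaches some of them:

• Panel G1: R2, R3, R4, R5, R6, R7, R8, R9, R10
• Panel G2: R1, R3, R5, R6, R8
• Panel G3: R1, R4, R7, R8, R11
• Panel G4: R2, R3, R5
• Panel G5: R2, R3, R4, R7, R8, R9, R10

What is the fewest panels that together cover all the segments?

2

Take {G1, G3}. Their union is {R1, R2, R3, R4, R5, R6, R7, R8, R9, R10, R11}, which is all 11 segments.
No single panel has all 11 segments (the largest, G1, has 9), so 2 is optimal.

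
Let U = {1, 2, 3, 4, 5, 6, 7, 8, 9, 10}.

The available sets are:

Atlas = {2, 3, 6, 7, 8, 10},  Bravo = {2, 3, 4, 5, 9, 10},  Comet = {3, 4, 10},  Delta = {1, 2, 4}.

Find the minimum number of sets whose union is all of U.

3

Take {Atlas, Bravo, Delta}. Their union is {1, 2, 3, 4, 5, 6, 7, 8, 9, 10}, which is all 10 items.
Only Delta contains 1, so Delta is forced; the remaining 7 items need at least 2 more sets (each remaining set adds at most 5) — so at least 3 sets are needed, and 3 is optimal.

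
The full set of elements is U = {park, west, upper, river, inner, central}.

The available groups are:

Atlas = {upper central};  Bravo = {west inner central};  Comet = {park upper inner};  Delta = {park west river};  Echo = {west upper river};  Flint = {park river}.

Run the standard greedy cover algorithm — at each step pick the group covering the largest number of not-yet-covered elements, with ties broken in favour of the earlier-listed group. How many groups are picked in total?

Greedy: pick Bravo (covers 3 new) → pick Comet (covers 2 new) → pick Delta (covers 1 new). Total picks: 3.

3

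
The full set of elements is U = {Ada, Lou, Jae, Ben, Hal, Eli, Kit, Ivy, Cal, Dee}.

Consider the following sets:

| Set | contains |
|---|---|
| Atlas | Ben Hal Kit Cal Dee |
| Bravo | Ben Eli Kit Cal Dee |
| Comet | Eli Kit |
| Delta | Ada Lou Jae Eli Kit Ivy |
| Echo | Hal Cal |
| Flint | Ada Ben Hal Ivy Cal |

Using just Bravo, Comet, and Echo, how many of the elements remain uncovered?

Union of Bravo, Comet, Echo = {Ben, Hal, Eli, Kit, Cal, Dee}.
Not covered: Ada, Lou, Jae, Ivy — 4 elements.

4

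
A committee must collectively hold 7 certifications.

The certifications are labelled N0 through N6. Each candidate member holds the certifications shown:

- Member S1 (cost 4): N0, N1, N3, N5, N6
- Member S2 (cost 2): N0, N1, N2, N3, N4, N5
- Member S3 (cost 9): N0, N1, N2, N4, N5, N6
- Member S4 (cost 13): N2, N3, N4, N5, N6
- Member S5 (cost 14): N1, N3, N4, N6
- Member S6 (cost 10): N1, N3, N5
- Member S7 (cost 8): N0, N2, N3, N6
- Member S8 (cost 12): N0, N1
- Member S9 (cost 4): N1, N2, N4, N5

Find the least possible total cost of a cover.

6

S1, S2 together cover every certification (S1 ∪ S2 = {N0, N1, N2, N3, N4, N5, N6}); total cost 4 + 2 = 6.
No covering selection has total cost below 6.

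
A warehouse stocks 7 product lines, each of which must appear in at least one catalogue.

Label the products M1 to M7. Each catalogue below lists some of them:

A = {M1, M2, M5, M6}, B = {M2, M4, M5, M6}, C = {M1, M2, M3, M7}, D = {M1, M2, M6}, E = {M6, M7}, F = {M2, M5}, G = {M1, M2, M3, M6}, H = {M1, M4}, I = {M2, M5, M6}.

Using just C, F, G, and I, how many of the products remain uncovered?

1

Union of C, F, G, I = {M1, M2, M3, M5, M6, M7}.
Not covered: M4 — 1 product.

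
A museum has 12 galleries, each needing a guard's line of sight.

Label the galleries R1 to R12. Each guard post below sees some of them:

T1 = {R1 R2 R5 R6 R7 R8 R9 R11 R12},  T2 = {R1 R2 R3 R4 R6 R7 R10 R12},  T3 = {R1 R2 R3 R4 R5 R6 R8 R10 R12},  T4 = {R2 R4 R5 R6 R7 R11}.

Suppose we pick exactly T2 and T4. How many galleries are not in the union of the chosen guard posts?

2

Union of T2, T4 = {R1, R2, R3, R4, R5, R6, R7, R10, R11, R12}.
Not covered: R8, R9 — 2 galleries.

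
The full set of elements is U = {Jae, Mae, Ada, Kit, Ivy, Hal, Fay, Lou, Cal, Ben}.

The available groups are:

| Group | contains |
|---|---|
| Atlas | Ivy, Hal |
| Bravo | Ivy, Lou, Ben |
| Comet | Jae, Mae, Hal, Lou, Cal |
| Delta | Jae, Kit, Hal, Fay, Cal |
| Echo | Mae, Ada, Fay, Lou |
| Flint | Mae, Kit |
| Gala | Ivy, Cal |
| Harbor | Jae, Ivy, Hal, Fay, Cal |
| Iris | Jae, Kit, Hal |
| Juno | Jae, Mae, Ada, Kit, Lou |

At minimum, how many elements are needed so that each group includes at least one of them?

Take H = {Jae, Mae, Ivy}. Each listed group contains at least one of these, so H is a hitting set of size 3.
The groups Echo, Gala, Iris are pairwise disjoint, so any hitting set needs a separate element for each — at least 3. Hence 3 is optimal.

3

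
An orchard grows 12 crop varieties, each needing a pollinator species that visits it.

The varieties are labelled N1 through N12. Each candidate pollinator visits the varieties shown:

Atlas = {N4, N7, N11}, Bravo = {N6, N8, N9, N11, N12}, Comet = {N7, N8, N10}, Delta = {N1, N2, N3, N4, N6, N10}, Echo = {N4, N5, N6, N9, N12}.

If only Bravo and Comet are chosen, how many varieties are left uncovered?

5

Union of Bravo, Comet = {N6, N7, N8, N9, N10, N11, N12}.
Not covered: N1, N2, N3, N4, N5 — 5 varieties.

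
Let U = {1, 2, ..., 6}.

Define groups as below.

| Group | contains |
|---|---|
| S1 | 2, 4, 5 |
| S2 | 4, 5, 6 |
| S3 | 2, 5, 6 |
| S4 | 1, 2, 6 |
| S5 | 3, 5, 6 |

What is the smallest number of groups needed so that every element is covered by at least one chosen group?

S1 and S4 and S5 together: S1 ∪ S4 ∪ S5 = {1, 2, 3, 4, 5, 6} — every element is covered.
Only S4 contains 1, so S4 is forced; the remaining 3 elements need at least 2 more groups (each remaining group adds at most 2) — so at least 3 groups are needed, and 3 is optimal.

3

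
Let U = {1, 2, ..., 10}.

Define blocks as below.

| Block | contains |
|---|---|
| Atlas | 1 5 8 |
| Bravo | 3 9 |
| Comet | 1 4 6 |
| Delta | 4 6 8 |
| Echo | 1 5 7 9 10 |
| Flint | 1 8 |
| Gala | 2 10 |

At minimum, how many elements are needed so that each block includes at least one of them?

The 4 elements {1, 3, 4, 10} hit every block.
No choice of 3 elements meets every block, so 4 is the minimum.

4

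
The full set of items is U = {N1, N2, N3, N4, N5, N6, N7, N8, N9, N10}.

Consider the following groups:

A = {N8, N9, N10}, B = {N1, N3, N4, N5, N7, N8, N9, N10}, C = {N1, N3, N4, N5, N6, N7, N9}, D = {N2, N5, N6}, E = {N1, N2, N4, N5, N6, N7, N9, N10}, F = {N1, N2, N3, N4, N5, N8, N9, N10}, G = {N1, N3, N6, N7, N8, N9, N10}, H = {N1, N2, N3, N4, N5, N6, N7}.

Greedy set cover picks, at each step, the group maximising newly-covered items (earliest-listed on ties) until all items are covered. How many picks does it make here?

Greedy: pick B (covers 8 new) → pick D (covers 2 new). Total picks: 2.

2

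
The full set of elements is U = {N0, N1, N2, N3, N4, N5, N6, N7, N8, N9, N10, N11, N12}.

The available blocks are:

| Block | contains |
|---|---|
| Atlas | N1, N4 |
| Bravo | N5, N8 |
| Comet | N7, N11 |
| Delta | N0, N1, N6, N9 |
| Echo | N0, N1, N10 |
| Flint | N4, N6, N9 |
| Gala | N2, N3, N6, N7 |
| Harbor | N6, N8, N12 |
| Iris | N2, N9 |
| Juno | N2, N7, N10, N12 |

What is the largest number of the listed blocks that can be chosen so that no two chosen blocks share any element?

Bravo, Comet, Echo, Iris are pairwise disjoint (Bravo={N5,N8}; Comet={N7,N11}; Echo={N0,N1,N10}; Iris={N2,N9}).
Every remaining block overlaps one of these, and no 5 of the listed blocks are pairwise disjoint, so 4 is the maximum.

4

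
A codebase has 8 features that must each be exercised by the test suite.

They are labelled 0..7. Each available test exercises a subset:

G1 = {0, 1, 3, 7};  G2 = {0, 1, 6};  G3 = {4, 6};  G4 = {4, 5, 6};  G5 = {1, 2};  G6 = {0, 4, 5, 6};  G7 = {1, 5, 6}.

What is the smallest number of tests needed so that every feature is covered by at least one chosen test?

G1 and G4 and G5 together: G1 ∪ G4 ∪ G5 = {0, 1, 2, 3, 4, 5, 6, 7} — every feature is covered.
Only G5 contains 2, so G5 is forced; the remaining 6 features need at least 2 more tests (each remaining test adds at most 4) — so at least 3 tests are needed, and 3 is optimal.

3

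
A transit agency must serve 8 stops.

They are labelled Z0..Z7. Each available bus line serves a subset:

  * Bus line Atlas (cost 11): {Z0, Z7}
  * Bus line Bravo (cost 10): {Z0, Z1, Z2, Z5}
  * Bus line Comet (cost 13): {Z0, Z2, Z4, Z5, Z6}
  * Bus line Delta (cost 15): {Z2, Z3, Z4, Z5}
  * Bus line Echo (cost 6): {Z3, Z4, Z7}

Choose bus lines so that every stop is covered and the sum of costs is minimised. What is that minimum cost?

Bravo, Comet, Echo together cover every stop (Bravo ∪ Comet ∪ Echo = {Z0, Z1, Z2, Z3, Z4, Z5, Z6, Z7}); total cost 10 + 13 + 6 = 29.
No covering selection has total cost below 29.

29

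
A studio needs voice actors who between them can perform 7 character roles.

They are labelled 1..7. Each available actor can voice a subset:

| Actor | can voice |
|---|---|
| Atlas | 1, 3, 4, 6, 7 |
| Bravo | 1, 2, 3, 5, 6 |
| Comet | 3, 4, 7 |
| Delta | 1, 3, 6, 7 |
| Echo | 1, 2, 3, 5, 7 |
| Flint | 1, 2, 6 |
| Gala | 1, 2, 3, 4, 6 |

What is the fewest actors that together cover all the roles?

2

Atlas and Echo together: Atlas ∪ Echo = {1, 2, 3, 4, 5, 6, 7} — every role is covered.
No single actor has all 7 roles (the largest, Atlas, has 5), so 2 is optimal.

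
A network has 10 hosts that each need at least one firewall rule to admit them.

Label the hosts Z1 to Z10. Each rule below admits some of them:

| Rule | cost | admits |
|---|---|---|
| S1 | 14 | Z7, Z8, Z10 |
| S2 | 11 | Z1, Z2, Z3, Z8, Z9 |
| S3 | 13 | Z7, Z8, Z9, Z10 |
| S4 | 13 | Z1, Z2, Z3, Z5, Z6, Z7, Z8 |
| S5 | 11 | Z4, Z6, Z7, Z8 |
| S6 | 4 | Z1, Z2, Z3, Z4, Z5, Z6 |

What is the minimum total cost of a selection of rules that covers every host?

S3, S6 together cover every host (S3 ∪ S6 = {Z1, Z2, Z3, Z4, Z5, Z6, Z7, Z8, Z9, Z10}); total cost 13 + 4 = 17.
No covering selection has total cost below 17.

17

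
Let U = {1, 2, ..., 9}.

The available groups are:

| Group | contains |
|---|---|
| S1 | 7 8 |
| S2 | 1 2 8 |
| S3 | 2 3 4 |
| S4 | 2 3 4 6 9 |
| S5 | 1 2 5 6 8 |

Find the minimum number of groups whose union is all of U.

3

S1 and S4 and S5 together: S1 ∪ S4 ∪ S5 = {1, 2, 3, 4, 5, 6, 7, 8, 9} — every item is covered.
Only S5 contains 5, so S5 is forced; the remaining 4 items need at least 2 more groups (each remaining group adds at most 3) — so at least 3 groups are needed, and 3 is optimal.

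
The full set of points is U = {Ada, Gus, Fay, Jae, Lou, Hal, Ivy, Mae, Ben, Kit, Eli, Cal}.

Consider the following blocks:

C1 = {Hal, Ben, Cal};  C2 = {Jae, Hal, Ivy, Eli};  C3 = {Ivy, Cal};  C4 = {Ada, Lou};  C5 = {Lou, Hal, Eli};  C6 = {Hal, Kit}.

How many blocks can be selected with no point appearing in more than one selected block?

C3, C4, C6 are pairwise disjoint (C3={Ivy,Cal}; C4={Ada,Lou}; C6={Hal,Kit}).
Every remaining block overlaps one of these, and no 4 of the listed blocks are pairwise disjoint, so 3 is the maximum.

3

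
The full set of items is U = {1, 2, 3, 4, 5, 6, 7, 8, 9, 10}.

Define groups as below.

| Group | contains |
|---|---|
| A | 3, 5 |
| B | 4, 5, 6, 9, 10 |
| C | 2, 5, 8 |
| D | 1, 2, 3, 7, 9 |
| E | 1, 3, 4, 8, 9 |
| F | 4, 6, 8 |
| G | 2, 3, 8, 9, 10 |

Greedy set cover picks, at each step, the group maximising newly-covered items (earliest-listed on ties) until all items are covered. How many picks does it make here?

Greedy: pick B (covers 5 new) → pick D (covers 4 new) → pick C (covers 1 new). Total picks: 3.

3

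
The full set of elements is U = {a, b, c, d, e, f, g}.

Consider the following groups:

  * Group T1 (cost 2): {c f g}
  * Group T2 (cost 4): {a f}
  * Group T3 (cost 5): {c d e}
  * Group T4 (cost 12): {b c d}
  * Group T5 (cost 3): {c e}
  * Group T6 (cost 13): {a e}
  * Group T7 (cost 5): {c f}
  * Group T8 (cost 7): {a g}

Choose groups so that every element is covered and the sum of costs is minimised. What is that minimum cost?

21

T1, T2, T4, T5 together cover every element (T1 ∪ T2 ∪ T4 ∪ T5 = {a, b, c, d, e, f, g}); total cost 2 + 4 + 12 + 3 = 21.
The greedy pick T1, T3, T2, T4 costs 23; no covering selection beats 21.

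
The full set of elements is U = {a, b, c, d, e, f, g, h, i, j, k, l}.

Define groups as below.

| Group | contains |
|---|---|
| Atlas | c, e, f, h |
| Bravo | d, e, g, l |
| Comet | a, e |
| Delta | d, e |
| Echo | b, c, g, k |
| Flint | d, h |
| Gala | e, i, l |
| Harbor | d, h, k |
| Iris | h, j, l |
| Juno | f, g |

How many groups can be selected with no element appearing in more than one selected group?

Gala, Harbor, Juno are pairwise disjoint (Gala={e,i,l}; Harbor={d,h,k}; Juno={f,g}).
Every remaining group overlaps one of these, and no 4 of the listed groups are pairwise disjoint, so 3 is the maximum.

3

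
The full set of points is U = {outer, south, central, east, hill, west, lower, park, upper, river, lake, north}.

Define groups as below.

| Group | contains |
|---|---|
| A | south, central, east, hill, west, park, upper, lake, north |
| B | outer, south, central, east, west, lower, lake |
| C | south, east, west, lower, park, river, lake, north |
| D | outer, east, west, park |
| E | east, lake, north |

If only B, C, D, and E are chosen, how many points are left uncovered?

2

Union of B, C, D, E = {outer, south, central, east, west, lower, park, river, lake, north}.
Not covered: hill, upper — 2 points.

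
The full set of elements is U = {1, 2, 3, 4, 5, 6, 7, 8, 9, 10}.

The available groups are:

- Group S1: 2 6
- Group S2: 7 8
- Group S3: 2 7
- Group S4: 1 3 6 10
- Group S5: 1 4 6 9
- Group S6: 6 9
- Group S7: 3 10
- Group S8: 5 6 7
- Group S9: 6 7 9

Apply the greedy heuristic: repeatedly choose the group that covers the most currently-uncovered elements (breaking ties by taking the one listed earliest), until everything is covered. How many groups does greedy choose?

Greedy: pick S4 (covers 4 new) → pick S2 (covers 2 new) → pick S5 (covers 2 new) → pick S1 (covers 1 new) → pick S8 (covers 1 new). Total picks: 5.

5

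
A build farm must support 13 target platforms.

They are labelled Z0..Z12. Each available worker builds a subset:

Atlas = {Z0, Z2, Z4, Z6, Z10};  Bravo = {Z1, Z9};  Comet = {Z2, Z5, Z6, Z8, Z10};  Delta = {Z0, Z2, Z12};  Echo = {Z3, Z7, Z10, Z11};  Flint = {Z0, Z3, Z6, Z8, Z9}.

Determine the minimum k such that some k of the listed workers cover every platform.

5

Take {Atlas, Bravo, Comet, Delta, Echo}. Their union is {Z0, Z1, Z2, Z3, Z4, Z5, Z6, Z7, Z8, Z9, Z10, Z11, Z12}, which is all 13 platforms.
No 4 of the 6 workers cover everything (all 15 combinations miss at least one platform), so 5 is optimal.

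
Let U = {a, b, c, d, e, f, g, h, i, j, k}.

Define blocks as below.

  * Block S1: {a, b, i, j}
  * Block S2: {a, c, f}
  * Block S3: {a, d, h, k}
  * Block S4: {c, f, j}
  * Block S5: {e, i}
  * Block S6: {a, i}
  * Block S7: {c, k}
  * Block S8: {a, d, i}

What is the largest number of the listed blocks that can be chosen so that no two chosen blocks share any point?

S3, S4, S5 are pairwise disjoint (S3={a,d,h,k}; S4={c,f,j}; S5={e,i}).
Every remaining block overlaps one of these, and no 4 of the listed blocks are pairwise disjoint, so 3 is the maximum.

3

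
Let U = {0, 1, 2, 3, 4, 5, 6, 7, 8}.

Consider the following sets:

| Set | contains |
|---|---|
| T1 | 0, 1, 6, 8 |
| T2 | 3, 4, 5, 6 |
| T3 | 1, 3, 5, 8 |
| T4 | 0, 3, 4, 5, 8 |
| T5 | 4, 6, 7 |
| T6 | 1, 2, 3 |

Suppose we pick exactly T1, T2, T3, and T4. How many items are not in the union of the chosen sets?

Union of T1, T2, T3, T4 = {0, 1, 3, 4, 5, 6, 8}.
Not covered: 2, 7 — 2 items.

2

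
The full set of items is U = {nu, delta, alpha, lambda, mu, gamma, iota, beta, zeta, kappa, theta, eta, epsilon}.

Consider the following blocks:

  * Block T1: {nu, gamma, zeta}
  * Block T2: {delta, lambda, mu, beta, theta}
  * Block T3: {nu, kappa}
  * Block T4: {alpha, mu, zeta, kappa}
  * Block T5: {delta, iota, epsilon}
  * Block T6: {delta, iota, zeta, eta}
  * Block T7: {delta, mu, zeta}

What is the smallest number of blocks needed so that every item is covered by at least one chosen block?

5

T1, T2, T4, T5, and T6 cover everything between them: the union {nu, delta, alpha, lambda, mu, gamma, iota, beta, zeta, kappa, theta, eta, epsilon} is all of U.
No 4 of the 7 blocks cover everything (all 35 combinations miss at least one item), so 5 is optimal.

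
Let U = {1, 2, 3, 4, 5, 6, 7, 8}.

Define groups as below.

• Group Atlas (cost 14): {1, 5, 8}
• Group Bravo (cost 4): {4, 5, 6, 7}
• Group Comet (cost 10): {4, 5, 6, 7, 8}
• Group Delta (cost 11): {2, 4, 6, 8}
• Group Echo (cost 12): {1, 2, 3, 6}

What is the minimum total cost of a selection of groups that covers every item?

Comet, Echo together cover every item (Comet ∪ Echo = {1, 2, 3, 4, 5, 6, 7, 8}); total cost 10 + 12 = 22.
The greedy pick Bravo, Echo, Comet costs 26; no covering selection beats 22.

22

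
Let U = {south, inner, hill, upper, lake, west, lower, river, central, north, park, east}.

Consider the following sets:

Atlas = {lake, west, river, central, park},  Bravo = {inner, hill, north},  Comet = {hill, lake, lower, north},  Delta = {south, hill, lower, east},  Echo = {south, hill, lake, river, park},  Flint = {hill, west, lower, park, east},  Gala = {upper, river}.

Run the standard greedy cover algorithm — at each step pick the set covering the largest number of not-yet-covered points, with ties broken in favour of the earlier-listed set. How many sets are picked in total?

4

Greedy: pick Atlas (covers 5 new) → pick Delta (covers 4 new) → pick Bravo (covers 2 new) → pick Gala (covers 1 new). Total picks: 4.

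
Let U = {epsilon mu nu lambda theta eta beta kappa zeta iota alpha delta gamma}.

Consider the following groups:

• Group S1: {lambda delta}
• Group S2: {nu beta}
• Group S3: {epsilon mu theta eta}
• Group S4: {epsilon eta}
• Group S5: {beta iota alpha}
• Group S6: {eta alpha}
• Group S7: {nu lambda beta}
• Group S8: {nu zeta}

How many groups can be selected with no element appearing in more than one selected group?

S1, S3, S5, S8 are pairwise disjoint (S1={lambda,delta}; S3={epsilon,mu,theta,eta}; S5={beta,iota,alpha}; S8={nu,zeta}).
Every remaining group overlaps one of these, and no 5 of the listed groups are pairwise disjoint, so 4 is the maximum.

4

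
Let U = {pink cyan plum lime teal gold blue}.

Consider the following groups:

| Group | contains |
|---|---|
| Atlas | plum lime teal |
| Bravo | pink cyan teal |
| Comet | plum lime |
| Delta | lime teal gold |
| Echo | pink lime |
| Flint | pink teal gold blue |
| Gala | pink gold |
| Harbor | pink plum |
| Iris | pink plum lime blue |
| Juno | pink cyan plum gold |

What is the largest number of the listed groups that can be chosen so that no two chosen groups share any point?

2

Delta, Harbor are pairwise disjoint (Delta={lime,teal,gold}; Harbor={pink,plum}).
Every remaining group overlaps one of these, and no 3 of the listed groups are pairwise disjoint, so 2 is the maximum.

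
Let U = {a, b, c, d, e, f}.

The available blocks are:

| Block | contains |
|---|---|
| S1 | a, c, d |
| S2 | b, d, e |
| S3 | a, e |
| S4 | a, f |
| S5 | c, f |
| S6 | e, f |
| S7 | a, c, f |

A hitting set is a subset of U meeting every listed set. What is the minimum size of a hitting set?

3

The 3 items {c, e, f} hit every block.
No choice of 2 items meets every block, so 3 is the minimum.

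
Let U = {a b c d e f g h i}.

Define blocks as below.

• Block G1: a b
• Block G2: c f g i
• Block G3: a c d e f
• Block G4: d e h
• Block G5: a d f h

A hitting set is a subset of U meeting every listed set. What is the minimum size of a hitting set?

3

Take T = {a, f, h}. Each listed block contains at least one of these, so T is a hitting set of size 3.
The blocks G1, G2, G4 are pairwise disjoint, so any hitting set needs a separate point for each — at least 3. Hence 3 is optimal.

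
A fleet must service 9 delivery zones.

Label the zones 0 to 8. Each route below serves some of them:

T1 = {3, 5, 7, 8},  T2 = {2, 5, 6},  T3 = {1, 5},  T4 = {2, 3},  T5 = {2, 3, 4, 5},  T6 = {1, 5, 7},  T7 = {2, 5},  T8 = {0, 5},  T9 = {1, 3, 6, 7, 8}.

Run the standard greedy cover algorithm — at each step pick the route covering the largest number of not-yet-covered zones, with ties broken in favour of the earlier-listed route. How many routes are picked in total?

3

Greedy: pick T9 (covers 5 new) → pick T5 (covers 3 new) → pick T8 (covers 1 new). Total picks: 3.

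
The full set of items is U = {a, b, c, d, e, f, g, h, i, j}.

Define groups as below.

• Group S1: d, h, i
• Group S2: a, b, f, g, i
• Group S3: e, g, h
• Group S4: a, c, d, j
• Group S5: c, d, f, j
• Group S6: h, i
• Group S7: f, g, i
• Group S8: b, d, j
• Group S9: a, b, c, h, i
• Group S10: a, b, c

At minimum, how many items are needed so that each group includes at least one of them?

4

Take T = {b, g, i, j}. Each listed group contains at least one of these, so T is a hitting set of size 4.
No choice of 3 items meets every group, so 4 is the minimum.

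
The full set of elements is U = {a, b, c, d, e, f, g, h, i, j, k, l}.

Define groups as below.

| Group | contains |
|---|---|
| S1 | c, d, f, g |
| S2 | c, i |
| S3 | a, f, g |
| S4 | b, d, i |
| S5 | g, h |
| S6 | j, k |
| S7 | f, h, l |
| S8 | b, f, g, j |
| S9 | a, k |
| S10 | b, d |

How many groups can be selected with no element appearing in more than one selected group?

4

S2, S5, S6, S10 are pairwise disjoint (S2={c,i}; S5={g,h}; S6={j,k}; S10={b,d}).
Every remaining group overlaps one of these, and no 5 of the listed groups are pairwise disjoint, so 4 is the maximum.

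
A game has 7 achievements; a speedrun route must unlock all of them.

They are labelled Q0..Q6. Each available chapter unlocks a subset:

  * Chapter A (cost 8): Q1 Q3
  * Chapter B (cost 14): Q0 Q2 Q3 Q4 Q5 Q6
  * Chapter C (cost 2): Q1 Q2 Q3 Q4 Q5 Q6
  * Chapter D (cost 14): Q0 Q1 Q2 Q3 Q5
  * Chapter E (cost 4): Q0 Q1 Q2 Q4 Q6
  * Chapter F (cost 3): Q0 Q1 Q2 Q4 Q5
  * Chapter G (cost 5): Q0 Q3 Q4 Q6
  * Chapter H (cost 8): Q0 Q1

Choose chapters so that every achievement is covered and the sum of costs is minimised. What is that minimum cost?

5

C, F together cover every achievement (C ∪ F = {Q0, Q1, Q2, Q3, Q4, Q5, Q6}); total cost 2 + 3 = 5.
No covering selection has total cost below 5.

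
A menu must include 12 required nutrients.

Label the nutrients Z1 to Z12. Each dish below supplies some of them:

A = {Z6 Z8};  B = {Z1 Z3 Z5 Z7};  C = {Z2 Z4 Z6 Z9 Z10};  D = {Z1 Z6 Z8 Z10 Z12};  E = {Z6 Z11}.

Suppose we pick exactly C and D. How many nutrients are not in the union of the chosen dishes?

Union of C, D = {Z1, Z2, Z4, Z6, Z8, Z9, Z10, Z12}.
Not covered: Z3, Z5, Z7, Z11 — 4 nutrients.

4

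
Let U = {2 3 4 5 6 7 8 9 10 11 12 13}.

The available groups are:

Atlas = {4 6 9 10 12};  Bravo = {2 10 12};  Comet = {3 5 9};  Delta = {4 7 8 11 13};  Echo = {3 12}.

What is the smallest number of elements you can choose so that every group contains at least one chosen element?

Take H = {3, 8, 12}. Each listed group contains at least one of these, so H is a hitting set of size 3.
The groups Bravo, Comet, Delta are pairwise disjoint, so any hitting set needs a separate element for each — at least 3. Hence 3 is optimal.

3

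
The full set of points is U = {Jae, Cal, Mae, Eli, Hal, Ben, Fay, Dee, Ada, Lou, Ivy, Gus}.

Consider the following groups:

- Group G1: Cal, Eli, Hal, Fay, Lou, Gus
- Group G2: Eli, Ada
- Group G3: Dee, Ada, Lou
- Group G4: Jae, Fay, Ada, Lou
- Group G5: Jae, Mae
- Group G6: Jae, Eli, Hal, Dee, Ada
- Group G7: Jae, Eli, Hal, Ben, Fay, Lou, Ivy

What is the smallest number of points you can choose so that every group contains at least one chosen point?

3

Take H = {Mae, Hal, Ada}. Each listed group contains at least one of these, so H is a hitting set of size 3.
No choice of 2 points meets every group, so 3 is the minimum.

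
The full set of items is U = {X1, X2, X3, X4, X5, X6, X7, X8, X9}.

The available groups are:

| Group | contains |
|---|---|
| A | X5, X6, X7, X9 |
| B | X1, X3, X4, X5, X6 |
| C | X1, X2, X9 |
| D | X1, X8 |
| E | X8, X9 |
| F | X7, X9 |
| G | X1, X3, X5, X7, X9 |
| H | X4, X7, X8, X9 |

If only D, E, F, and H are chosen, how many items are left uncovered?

4

Union of D, E, F, H = {X1, X4, X7, X8, X9}.
Not covered: X2, X3, X5, X6 — 4 items.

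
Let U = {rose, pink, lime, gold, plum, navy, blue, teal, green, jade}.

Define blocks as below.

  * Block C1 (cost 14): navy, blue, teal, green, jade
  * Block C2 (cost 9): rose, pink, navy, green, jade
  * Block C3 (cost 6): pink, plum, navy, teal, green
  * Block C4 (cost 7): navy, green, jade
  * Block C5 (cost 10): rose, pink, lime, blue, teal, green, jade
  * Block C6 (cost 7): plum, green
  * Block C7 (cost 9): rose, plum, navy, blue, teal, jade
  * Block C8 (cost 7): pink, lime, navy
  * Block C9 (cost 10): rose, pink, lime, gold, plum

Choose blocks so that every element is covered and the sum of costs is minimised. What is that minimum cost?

24

C1, C9 together cover every element (C1 ∪ C9 = {rose, pink, lime, gold, plum, navy, blue, teal, green, jade}); total cost 14 + 10 = 24.
The greedy pick C3, C5, C9 costs 26; no covering selection beats 24.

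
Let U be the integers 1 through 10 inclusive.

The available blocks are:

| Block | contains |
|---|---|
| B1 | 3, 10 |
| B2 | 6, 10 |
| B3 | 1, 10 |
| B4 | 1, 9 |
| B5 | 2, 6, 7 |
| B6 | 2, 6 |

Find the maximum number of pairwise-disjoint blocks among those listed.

3

B1, B4, B6 are pairwise disjoint (B1={3,10}; B4={1,9}; B6={2,6}).
Every remaining block overlaps one of these, and no 4 of the listed blocks are pairwise disjoint, so 3 is the maximum.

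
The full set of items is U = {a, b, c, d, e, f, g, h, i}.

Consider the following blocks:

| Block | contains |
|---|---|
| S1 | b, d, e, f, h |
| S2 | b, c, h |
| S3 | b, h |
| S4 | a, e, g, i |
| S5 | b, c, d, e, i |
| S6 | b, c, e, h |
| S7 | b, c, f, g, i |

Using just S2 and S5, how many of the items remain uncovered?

Union of S2, S5 = {b, c, d, e, h, i}.
Not covered: a, f, g — 3 items.

3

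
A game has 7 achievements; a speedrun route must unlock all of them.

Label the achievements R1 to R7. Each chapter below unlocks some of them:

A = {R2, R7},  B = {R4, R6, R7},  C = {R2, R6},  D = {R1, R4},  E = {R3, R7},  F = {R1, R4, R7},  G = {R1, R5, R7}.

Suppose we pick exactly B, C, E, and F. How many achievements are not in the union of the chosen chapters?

1

Union of B, C, E, F = {R1, R2, R3, R4, R6, R7}.
Not covered: R5 — 1 achievement.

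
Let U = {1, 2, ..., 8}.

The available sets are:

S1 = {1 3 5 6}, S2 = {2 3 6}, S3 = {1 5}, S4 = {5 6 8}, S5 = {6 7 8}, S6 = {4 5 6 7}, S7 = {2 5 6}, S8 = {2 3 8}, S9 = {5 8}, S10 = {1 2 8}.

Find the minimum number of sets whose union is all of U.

S3, S6, and S8 cover everything between them: the union {1, 2, 3, 4, 5, 6, 7, 8} is all of U.
Only S6 contains 4, so S6 is forced; the remaining 4 elements need at least 2 more sets (each remaining set adds at most 3) — so at least 3 sets are needed, and 3 is optimal.

3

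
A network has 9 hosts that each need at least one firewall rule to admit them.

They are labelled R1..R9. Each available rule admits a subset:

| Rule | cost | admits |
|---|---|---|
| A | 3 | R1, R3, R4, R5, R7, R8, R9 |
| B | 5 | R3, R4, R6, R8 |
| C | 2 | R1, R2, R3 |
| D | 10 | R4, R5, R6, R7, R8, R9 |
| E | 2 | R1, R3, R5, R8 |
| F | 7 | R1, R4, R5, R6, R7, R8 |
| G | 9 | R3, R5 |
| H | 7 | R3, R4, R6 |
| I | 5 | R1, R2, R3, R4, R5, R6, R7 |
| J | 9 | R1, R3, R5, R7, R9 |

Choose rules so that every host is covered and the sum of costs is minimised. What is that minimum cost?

A, I together cover every host (A ∪ I = {R1, R2, R3, R4, R5, R6, R7, R8, R9}); total cost 3 + 5 = 8.
The greedy pick A, C, B costs 10; no covering selection beats 8.

8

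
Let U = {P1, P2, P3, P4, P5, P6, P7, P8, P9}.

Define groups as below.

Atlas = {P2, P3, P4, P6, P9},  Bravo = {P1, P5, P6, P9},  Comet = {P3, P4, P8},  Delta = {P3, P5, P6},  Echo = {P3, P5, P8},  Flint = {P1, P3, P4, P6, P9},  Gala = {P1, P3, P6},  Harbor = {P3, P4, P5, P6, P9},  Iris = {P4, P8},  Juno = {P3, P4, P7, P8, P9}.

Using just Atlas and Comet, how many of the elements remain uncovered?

3

Union of Atlas, Comet = {P2, P3, P4, P6, P8, P9}.
Not covered: P1, P5, P7 — 3 elements.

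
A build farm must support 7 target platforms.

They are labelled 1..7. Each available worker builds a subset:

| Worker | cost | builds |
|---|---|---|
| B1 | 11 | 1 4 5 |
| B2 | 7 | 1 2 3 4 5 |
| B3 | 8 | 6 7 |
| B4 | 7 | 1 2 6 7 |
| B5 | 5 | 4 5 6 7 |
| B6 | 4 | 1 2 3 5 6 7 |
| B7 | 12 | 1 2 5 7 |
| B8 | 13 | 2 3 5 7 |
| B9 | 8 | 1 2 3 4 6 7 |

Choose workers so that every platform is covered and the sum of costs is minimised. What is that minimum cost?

B5, B6 together cover every platform (B5 ∪ B6 = {1, 2, 3, 4, 5, 6, 7}); total cost 5 + 4 = 9.
No covering selection has total cost below 9.

9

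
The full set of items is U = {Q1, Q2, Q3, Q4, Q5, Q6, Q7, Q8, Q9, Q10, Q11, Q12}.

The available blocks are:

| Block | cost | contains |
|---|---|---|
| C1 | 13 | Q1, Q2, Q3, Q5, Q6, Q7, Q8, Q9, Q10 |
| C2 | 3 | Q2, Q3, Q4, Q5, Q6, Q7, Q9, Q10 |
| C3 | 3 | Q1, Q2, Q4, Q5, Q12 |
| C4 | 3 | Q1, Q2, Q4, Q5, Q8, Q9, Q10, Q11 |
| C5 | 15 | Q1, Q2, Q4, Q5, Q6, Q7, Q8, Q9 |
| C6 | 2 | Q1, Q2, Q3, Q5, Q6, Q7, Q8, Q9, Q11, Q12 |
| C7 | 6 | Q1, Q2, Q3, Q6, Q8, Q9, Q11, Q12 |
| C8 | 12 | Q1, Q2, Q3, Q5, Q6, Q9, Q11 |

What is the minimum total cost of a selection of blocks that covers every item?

5

C4, C6 together cover every item (C4 ∪ C6 = {Q1, Q2, Q3, Q4, Q5, Q6, Q7, Q8, Q9, Q10, Q11, Q12}); total cost 3 + 2 = 5.
No covering selection has total cost below 5.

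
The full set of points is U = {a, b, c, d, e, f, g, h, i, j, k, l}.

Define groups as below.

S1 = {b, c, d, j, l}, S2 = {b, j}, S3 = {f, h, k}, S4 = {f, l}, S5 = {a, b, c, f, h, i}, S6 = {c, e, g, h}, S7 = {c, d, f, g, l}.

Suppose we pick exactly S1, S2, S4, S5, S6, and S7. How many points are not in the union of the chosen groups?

Union of S1, S2, S4, S5, S6, S7 = {a, b, c, d, e, f, g, h, i, j, l}.
Not covered: k — 1 point.

1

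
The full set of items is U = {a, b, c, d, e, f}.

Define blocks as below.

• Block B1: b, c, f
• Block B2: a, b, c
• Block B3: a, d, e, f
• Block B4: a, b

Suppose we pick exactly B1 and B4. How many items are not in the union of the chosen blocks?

2

Union of B1, B4 = {a, b, c, f}.
Not covered: d, e — 2 items.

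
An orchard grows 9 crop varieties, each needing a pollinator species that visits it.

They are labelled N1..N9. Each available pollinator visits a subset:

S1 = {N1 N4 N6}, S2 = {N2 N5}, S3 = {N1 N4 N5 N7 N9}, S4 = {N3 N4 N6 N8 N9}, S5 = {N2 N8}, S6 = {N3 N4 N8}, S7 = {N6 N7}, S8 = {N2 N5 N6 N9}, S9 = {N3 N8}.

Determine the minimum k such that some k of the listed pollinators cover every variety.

3

Take {S2, S3, S4}. Their union is {N1, N2, N3, N4, N5, N6, N7, N8, N9}, which is all 9 varieties.
No 2 of the 9 pollinators cover everything (all 36 combinations miss at least one variety), so 3 is optimal.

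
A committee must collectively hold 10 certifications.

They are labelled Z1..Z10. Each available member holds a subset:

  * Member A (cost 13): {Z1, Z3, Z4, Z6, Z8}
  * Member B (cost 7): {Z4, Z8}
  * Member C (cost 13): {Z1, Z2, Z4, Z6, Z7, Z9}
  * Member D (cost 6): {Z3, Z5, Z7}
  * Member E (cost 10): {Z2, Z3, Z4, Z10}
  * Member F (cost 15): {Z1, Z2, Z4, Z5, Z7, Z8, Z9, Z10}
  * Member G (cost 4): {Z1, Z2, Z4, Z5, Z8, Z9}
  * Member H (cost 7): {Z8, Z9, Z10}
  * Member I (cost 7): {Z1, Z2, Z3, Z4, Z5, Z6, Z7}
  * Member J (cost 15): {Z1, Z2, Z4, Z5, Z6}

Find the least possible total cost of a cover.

H, I together cover every certification (H ∪ I = {Z1, Z2, Z3, Z4, Z5, Z6, Z7, Z8, Z9, Z10}); total cost 7 + 7 = 14.
The greedy pick G, I, H costs 18; no covering selection beats 14.

14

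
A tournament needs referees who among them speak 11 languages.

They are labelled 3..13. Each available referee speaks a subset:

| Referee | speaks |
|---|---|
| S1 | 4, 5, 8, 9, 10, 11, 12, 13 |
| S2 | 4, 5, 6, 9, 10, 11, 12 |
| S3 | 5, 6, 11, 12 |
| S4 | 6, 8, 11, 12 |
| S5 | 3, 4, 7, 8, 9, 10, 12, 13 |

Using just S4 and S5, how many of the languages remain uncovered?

Union of S4, S5 = {3, 4, 6, 7, 8, 9, 10, 11, 12, 13}.
Not covered: 5 — 1 language.

1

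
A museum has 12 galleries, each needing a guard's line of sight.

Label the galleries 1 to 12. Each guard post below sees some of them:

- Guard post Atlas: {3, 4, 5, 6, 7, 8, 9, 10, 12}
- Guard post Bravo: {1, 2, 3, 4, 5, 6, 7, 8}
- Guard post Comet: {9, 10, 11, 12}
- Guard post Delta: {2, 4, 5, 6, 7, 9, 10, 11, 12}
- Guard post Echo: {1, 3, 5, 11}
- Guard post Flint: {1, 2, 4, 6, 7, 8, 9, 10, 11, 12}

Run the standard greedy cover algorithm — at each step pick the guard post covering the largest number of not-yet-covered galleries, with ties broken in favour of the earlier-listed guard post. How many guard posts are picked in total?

2

Greedy: pick Flint (covers 10 new) → pick Atlas (covers 2 new). Total picks: 2.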